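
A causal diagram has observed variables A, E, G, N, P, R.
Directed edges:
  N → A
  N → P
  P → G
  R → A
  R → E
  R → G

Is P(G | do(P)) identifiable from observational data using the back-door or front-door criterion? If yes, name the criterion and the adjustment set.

desc(P)\{P}={G}; candidates ⊆ {A,E,N,R}.
∅: P⊥G given ∅ in G with P→· removed — back-door holds.
P(G|do(P)) = P(G|P) — no adjustment needed.

P(G|do(P)): backdoor, adjust for ∅.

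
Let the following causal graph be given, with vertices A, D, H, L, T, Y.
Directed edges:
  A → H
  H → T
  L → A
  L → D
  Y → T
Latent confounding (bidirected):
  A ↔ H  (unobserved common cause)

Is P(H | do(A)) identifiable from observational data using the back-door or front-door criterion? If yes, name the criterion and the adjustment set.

desc(A)\{A}={H,T}; candidates ⊆ {D,L,Y}.
A↔H: latent back-door arc(s) into A.
size 0: {}; under {} A still reaches {D,H,L,T} ∋ H.
size 1: {D}, {L}, {Y}; under {D} A still reaches {H,L,T} ∋ H.
size 2: {D,L}, {D,Y}, {L,Y}; under {D,L} A still reaches {H,T} ∋ H.
A↔H cannot be blocked by any observed set — no back-door set.
No mediator lies on a directed A→…→H path.
Neither criterion identifies P(H|do(A)) in this graph.

P(H|do(A)): not identifiable (no BD/FD set).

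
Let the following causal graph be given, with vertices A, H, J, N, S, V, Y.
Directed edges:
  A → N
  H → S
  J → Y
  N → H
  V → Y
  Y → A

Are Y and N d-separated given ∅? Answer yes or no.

Bayes-Ball from Y | ∅ reaches {A,H,J,N,S,V}.
N ∈ reach(Y|∅) ⇒ Y ⊥̸ N | ∅.

No — Y and N are d-connected given ∅.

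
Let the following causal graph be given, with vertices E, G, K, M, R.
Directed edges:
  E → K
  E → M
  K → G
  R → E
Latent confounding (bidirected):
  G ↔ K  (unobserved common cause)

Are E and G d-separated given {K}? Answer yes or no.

Bayes-Ball from E | {K} reaches {G,M,R}.
G ∈ reach(E|{K}) ⇒ E ⊥̸ G | {K}.

No — E and G are d-connected given {K}.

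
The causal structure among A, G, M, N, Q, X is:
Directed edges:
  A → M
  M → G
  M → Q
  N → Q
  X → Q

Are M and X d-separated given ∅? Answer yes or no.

Yes — M ⊥ X | ∅.

Bayes-Ball from M | ∅ reaches {A,G,Q}.
X ∉ reach(M|∅) ⇒ M ⊥ X | ∅.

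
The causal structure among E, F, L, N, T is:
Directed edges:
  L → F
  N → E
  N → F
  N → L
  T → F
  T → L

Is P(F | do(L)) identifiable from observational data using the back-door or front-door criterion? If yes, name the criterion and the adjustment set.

desc(L)\{L}={F}; candidates ⊆ {E,N,T}.
size 0: {}; under {} L still reaches {E,F,N,T} ∋ F.
size 1: {E}, {N}, {T}; under {E} L still reaches {F,N,T} ∋ F.
{N,T}: L⊥F given {N,T} in G with L→· removed — back-door holds.
P(F|do(L)) = Σ_{N,T} P(F|L,N,T)·P(N,T).

P(F|do(L)): backdoor, adjust for {N, T}.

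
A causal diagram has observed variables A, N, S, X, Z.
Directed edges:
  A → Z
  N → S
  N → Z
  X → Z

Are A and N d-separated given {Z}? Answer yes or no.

Bayes-Ball from A | {Z} reaches {N,S,X}.
N ∈ reach(A|{Z}) ⇒ A ⊥̸ N | {Z}.

No — A and N are d-connected given {Z}.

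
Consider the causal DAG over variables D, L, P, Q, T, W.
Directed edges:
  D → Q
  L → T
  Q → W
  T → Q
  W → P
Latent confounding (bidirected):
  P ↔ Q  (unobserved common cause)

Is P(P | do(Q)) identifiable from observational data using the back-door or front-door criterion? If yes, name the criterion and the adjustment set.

P(P|do(Q)): frontdoor, adjust for {W}.

desc(Q)\{Q}={P,W}; candidates ⊆ {D,L,T}.
Q↔P: latent back-door arc(s) into Q.
size 0: {}; under {} Q still reaches {D,L,P,T} ∋ P.
size 1: {D}, {L}, {T}; under {D} Q still reaches {L,P,T} ∋ P.
size 2: {D,L}, {D,T}, {L,T}; under {D,L} Q still reaches {P,T} ∋ P.
Q↔P cannot be blocked by any observed set — no back-door set.
{W}: (i) intercepts every directed Q→P path; (ii) no back-door Q→{W}; (iii) {Q} blocks every back-door {W}→P. Front-door holds.
P(P|do(Q)) = Σ_{W} P(W|Q) Σ_{Q'} P(P|W,Q')P(Q').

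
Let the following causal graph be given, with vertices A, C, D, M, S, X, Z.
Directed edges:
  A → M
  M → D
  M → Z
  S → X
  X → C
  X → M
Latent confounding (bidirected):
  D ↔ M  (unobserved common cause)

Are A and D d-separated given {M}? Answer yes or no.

No — A and D are d-connected given {M}.

Bayes-Ball from A | {M} reaches {C,D,S,X}.
D ∈ reach(A|{M}) ⇒ A ⊥̸ D | {M}.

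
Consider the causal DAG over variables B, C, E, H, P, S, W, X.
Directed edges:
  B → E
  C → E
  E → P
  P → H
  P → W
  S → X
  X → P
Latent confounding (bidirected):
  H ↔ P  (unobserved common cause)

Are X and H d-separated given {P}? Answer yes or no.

No — X and H are d-connected given {P}.

Bayes-Ball from X | {P} reaches {B,C,E,H,S}.
H ∈ reach(X|{P}) ⇒ X ⊥̸ H | {P}.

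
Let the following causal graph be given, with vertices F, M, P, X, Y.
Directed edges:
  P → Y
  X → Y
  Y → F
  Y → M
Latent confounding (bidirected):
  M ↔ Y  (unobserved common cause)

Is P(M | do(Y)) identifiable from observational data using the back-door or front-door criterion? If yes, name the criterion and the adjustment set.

P(M|do(Y)): not identifiable (no BD/FD set).

desc(Y)\{Y}={F,M}; candidates ⊆ {P,X}.
Y↔M: latent back-door arc(s) into Y.
size 0: {}; under {} Y still reaches {M,P,X} ∋ M.
size 1: {P}, {X}; under {P} Y still reaches {M,X} ∋ M.
size 2: {P,X}; under {P,X} Y still reaches {M} ∋ M.
Y↔M cannot be blocked by any observed set — no back-door set.
No mediator lies on a directed Y→…→M path.
Neither criterion identifies P(M|do(Y)) in this graph.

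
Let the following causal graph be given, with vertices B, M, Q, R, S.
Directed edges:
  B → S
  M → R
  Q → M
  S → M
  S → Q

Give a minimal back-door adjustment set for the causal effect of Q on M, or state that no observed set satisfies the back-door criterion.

desc(Q)\{Q}={M,R}; candidates ⊆ {B,S}.
size 0: {}; under {} Q still reaches {B,M,R,S} ∋ M.
{S}: Q⊥M given {S} in G with Q→· removed — back-door holds.

Q→M: minimal back-door set {S}.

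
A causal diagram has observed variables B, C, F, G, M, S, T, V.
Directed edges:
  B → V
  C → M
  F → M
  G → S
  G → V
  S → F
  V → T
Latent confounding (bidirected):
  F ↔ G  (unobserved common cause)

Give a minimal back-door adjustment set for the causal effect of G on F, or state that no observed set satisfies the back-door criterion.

desc(G)\{G}={F,M,S,T,V}; candidates ⊆ {B,C}.
G↔F: latent back-door arc(s) into G.
size 0: {}; under {} G still reaches {F,M} ∋ F.
size 1: {B}, {C}; under {B} G still reaches {F,M} ∋ F.
size 2: {B,C}; under {B,C} G still reaches {F,M} ∋ F.
G↔F cannot be blocked by any observed set — no back-door set.

G→F: no observed back-door set.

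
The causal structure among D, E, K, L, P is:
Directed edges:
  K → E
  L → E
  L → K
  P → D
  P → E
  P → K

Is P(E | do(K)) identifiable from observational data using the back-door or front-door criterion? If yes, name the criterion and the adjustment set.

P(E|do(K)): backdoor, adjust for {L, P}.

desc(K)\{K}={E}; candidates ⊆ {D,L,P}.
size 0: {}; under {} K still reaches {D,E,L,P} ∋ E.
size 1: {D}, {L}, {P}; under {D} K still reaches {E,L,P} ∋ E.
{L,P}: K⊥E given {L,P} in G with K→· removed — back-door holds.
P(E|do(K)) = Σ_{L,P} P(E|K,L,P)·P(L,P).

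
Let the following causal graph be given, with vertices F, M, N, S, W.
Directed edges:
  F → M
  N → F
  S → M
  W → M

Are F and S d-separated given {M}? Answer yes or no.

No — F and S are d-connected given {M}.

Bayes-Ball from F | {M} reaches {N,S,W}.
S ∈ reach(F|{M}) ⇒ F ⊥̸ S | {M}.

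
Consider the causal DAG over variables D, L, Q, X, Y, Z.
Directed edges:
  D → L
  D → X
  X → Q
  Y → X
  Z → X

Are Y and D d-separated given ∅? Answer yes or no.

Yes — Y ⊥ D | ∅.

Bayes-Ball from Y | ∅ reaches {Q,X}.
D ∉ reach(Y|∅) ⇒ Y ⊥ D | ∅.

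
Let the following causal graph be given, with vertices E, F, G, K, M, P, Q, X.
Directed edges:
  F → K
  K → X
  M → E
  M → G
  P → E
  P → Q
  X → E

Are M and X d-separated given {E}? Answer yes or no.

No — M and X are d-connected given {E}.

Bayes-Ball from M | {E} reaches {F,G,K,P,Q,X}.
X ∈ reach(M|{E}) ⇒ M ⊥̸ X | {E}.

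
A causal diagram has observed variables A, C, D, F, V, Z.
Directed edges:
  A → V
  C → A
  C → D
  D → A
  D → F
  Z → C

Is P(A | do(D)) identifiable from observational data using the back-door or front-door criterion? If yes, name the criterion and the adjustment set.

desc(D)\{D}={A,F,V}; candidates ⊆ {C,Z}.
size 0: {}; under {} D still reaches {A,C,V,Z} ∋ A.
{C}: D⊥A given {C} in G with D→· removed — back-door holds.
P(A|do(D)) = Σ_{C} P(A|D,C)·P(C).

P(A|do(D)): backdoor, adjust for {C}.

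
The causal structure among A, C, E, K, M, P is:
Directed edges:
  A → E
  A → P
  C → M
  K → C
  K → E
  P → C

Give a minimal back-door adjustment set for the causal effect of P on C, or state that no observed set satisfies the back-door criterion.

P→C: minimal back-door set ∅.

desc(P)\{P}={C,M}; candidates ⊆ {A,E,K}.
∅: P⊥C given ∅ in G with P→· removed — back-door holds.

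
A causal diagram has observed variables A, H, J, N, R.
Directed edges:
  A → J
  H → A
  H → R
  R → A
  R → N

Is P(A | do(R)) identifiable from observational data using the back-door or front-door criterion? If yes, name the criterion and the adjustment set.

P(A|do(R)): backdoor, adjust for {H}.

desc(R)\{R}={A,J,N}; candidates ⊆ {H}.
size 0: {}; under {} R still reaches {A,H,J} ∋ A.
{H}: R⊥A given {H} in G with R→· removed — back-door holds.
P(A|do(R)) = Σ_{H} P(A|R,H)·P(H).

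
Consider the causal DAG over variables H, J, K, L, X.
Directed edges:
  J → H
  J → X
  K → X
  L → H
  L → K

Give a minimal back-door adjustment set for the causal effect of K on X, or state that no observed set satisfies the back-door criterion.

K→X: minimal back-door set ∅.

desc(K)\{K}={X}; candidates ⊆ {H,J,L}.
∅: K⊥X given ∅ in G with K→· removed — back-door holds.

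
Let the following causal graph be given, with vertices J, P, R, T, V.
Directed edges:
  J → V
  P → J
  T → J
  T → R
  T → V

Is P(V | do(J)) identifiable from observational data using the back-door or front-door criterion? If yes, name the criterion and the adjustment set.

desc(J)\{J}={V}; candidates ⊆ {P,R,T}.
size 0: {}; under {} J still reaches {P,R,T,V} ∋ V.
{T}: J⊥V given {T} in G with J→· removed — back-door holds.
P(V|do(J)) = Σ_{T} P(V|J,T)·P(T).

P(V|do(J)): backdoor, adjust for {T}.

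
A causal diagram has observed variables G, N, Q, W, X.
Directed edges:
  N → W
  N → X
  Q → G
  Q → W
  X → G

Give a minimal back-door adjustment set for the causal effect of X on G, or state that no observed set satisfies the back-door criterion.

X→G: minimal back-door set ∅.

desc(X)\{X}={G}; candidates ⊆ {N,Q,W}.
∅: X⊥G given ∅ in G with X→· removed — back-door holds.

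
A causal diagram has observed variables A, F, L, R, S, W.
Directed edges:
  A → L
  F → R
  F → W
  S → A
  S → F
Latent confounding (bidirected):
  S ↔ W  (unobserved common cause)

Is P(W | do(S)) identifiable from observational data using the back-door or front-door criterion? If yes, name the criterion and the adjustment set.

P(W|do(S)): frontdoor, adjust for {F}.

desc(S)\{S}={A,F,L,R,W}; candidates ⊆ {—}.
S↔W: latent back-door arc(s) into S.
size 0: {}; under {} S still reaches {W} ∋ W.
S↔W cannot be blocked by any observed set — no back-door set.
{F}: (i) intercepts every directed S→W path; (ii) no back-door S→{F}; (iii) {S} blocks every back-door {F}→W. Front-door holds.
P(W|do(S)) = Σ_{F} P(F|S) Σ_{S'} P(W|F,S')P(S').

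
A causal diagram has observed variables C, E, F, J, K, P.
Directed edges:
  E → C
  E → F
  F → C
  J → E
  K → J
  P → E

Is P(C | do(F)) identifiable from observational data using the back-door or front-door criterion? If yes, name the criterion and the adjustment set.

P(C|do(F)): backdoor, adjust for {E}.

desc(F)\{F}={C}; candidates ⊆ {E,J,K,P}.
size 0: {}; under {} F still reaches {C,E,J,K,P} ∋ C.
{E}: F⊥C given {E} in G with F→· removed — back-door holds.
P(C|do(F)) = Σ_{E} P(C|F,E)·P(E).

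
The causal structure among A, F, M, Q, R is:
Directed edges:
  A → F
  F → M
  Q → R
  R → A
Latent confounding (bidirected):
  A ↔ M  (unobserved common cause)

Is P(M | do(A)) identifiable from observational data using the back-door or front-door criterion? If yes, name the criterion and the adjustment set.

desc(A)\{A}={F,M}; candidates ⊆ {Q,R}.
A↔M: latent back-door arc(s) into A.
size 0: {}; under {} A still reaches {M,Q,R} ∋ M.
size 1: {Q}, {R}; under {Q} A still reaches {M,R} ∋ M.
size 2: {Q,R}; under {Q,R} A still reaches {M} ∋ M.
A↔M cannot be blocked by any observed set — no back-door set.
{F}: (i) intercepts every directed A→M path; (ii) no back-door A→{F}; (iii) {A} blocks every back-door {F}→M. Front-door holds.
P(M|do(A)) = Σ_{F} P(F|A) Σ_{A'} P(M|F,A')P(A').

P(M|do(A)): frontdoor, adjust for {F}.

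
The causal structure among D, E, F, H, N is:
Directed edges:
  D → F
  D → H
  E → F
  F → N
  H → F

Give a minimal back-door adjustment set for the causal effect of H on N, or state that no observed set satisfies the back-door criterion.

desc(H)\{H}={F,N}; candidates ⊆ {D,E}.
size 0: {}; under {} H still reaches {D,F,N} ∋ N.
{D}: H⊥N given {D} in G with H→· removed — back-door holds.

H→N: minimal back-door set {D}.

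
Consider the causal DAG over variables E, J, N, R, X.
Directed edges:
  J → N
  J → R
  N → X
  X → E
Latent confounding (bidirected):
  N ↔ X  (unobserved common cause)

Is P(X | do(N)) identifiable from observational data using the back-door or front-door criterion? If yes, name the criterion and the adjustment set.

desc(N)\{N}={E,X}; candidates ⊆ {J,R}.
N↔X: latent back-door arc(s) into N.
size 0: {}; under {} N still reaches {E,J,R,X} ∋ X.
size 1: {J}, {R}; under {J} N still reaches {E,X} ∋ X.
size 2: {J,R}; under {J,R} N still reaches {E,X} ∋ X.
N↔X cannot be blocked by any observed set — no back-door set.
No mediator lies on a directed N→…→X path.
Neither criterion identifies P(X|do(N)) in this graph.

P(X|do(N)): not identifiable (no BD/FD set).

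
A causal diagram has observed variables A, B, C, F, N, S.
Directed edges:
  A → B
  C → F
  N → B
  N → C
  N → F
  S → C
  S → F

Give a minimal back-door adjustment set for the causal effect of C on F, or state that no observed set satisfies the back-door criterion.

C→F: minimal back-door set {N, S}.

desc(C)\{C}={F}; candidates ⊆ {A,B,N,S}.
size 0: {}; under {} C still reaches {B,F,N,S} ∋ F.
size 1: {A}, {B}, {N} …(+1); under {A} C still reaches {B,F,N,S} ∋ F.
{N,S}: C⊥F given {N,S} in G with C→· removed — back-door holds.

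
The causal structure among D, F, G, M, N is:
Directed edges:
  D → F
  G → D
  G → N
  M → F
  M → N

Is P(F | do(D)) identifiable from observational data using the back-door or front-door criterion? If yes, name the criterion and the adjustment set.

P(F|do(D)): backdoor, adjust for ∅.

desc(D)\{D}={F}; candidates ⊆ {G,M,N}.
∅: D⊥F given ∅ in G with D→· removed — back-door holds.
P(F|do(D)) = P(F|D) — no adjustment needed.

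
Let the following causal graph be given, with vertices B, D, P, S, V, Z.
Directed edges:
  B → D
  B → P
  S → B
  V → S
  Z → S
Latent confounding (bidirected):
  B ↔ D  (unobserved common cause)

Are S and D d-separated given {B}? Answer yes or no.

Bayes-Ball from S | {B} reaches {D,V,Z}.
D ∈ reach(S|{B}) ⇒ S ⊥̸ D | {B}.

No — S and D are d-connected given {B}.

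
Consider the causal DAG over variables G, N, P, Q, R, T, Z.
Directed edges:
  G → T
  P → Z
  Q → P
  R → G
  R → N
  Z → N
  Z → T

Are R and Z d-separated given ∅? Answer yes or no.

Yes — R ⊥ Z | ∅.

Bayes-Ball from R | ∅ reaches {G,N,T}.
Z ∉ reach(R|∅) ⇒ R ⊥ Z | ∅.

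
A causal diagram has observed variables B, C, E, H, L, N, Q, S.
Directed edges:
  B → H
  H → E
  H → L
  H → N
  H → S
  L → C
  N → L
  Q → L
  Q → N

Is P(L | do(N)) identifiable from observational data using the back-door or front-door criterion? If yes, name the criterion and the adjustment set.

desc(N)\{N}={C,L}; candidates ⊆ {B,E,H,Q,S}.
size 0: {}; under {} N still reaches {B,C,E,H,L,Q,S} ∋ L.
size 1: {B}, {E}, {H} …(+2); under {B} N still reaches {C,E,H,L,Q,S} ∋ L.
{H,Q}: N⊥L given {H,Q} in G with N→· removed — back-door holds.
P(L|do(N)) = Σ_{H,Q} P(L|N,H,Q)·P(H,Q).

P(L|do(N)): backdoor, adjust for {H, Q}.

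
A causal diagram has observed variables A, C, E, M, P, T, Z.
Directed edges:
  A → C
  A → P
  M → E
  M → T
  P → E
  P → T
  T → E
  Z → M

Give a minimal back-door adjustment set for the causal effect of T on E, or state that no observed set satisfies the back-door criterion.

desc(T)\{T}={E}; candidates ⊆ {A,C,M,P,Z}.
size 0: {}; under {} T still reaches {A,C,E,M,P,Z} ∋ E.
size 1: {A}, {C}, {M} …(+2); under {A} T still reaches {E,M,P,Z} ∋ E.
{M,P}: T⊥E given {M,P} in G with T→· removed — back-door holds.

T→E: minimal back-door set {M, P}.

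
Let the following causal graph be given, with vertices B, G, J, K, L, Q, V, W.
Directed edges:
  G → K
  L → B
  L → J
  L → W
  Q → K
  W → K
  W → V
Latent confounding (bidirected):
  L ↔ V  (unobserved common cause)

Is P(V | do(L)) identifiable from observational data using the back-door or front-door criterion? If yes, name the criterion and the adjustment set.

P(V|do(L)): frontdoor, adjust for {W}.

desc(L)\{L}={B,J,K,V,W}; candidates ⊆ {G,Q}.
L↔V: latent back-door arc(s) into L.
size 0: {}; under {} L still reaches {V} ∋ V.
size 1: {G}, {Q}; under {G} L still reaches {V} ∋ V.
size 2: {G,Q}; under {G,Q} L still reaches {V} ∋ V.
L↔V cannot be blocked by any observed set — no back-door set.
{W}: (i) intercepts every directed L→V path; (ii) no back-door L→{W}; (iii) {L} blocks every back-door {W}→V. Front-door holds.
P(V|do(L)) = Σ_{W} P(W|L) Σ_{L'} P(V|W,L')P(L').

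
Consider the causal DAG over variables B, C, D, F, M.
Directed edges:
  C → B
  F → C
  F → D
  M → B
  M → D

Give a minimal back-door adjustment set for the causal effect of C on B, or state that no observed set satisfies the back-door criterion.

desc(C)\{C}={B}; candidates ⊆ {D,F,M}.
∅: C⊥B given ∅ in G with C→· removed — back-door holds.

C→B: minimal back-door set ∅.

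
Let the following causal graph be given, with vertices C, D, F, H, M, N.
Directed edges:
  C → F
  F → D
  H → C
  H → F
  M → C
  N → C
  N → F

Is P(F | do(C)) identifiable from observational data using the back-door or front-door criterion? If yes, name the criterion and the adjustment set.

P(F|do(C)): backdoor, adjust for {H, N}.

desc(C)\{C}={D,F}; candidates ⊆ {H,M,N}.
size 0: {}; under {} C still reaches {D,F,H,M,N} ∋ F.
size 1: {H}, {M}, {N}; under {H} C still reaches {D,F,M,N} ∋ F.
{H,N}: C⊥F given {H,N} in G with C→· removed — back-door holds.
P(F|do(C)) = Σ_{H,N} P(F|C,H,N)·P(H,N).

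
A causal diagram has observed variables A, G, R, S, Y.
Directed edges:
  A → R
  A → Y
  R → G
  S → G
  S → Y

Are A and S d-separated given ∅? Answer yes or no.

Bayes-Ball from A | ∅ reaches {G,R,Y}.
S ∉ reach(A|∅) ⇒ A ⊥ S | ∅.

Yes — A ⊥ S | ∅.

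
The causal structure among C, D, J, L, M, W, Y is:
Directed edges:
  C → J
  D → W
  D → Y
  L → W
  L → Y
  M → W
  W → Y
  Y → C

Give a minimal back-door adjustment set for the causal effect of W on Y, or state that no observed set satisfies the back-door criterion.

desc(W)\{W}={C,J,Y}; candidates ⊆ {D,L,M}.
size 0: {}; under {} W still reaches {C,D,J,L,M,Y} ∋ Y.
size 1: {D}, {L}, {M}; under {D} W still reaches {C,J,L,M,Y} ∋ Y.
{D,L}: W⊥Y given {D,L} in G with W→· removed — back-door holds.

W→Y: minimal back-door set {D, L}.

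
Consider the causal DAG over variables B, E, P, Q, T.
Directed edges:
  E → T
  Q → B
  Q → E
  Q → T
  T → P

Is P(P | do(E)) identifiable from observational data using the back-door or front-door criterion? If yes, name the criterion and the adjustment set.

P(P|do(E)): backdoor, adjust for {Q}.

desc(E)\{E}={P,T}; candidates ⊆ {B,Q}.
size 0: {}; under {} E still reaches {B,P,Q,T} ∋ P.
{Q}: E⊥P given {Q} in G with E→· removed — back-door holds.
P(P|do(E)) = Σ_{Q} P(P|E,Q)·P(Q).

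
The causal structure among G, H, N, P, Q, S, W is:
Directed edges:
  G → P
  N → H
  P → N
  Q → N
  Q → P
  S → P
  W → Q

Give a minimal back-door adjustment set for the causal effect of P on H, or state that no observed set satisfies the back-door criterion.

P→H: minimal back-door set {Q}.

desc(P)\{P}={H,N}; candidates ⊆ {G,Q,S,W}.
size 0: {}; under {} P still reaches {G,H,N,Q,S,W} ∋ H.
{Q}: P⊥H given {Q} in G with P→· removed — back-door holds.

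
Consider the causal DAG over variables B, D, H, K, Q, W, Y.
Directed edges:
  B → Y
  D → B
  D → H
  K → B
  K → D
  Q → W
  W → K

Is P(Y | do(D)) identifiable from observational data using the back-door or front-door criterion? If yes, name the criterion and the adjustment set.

desc(D)\{D}={B,H,Y}; candidates ⊆ {K,Q,W}.
size 0: {}; under {} D still reaches {B,K,Q,W,Y} ∋ Y.
{K}: D⊥Y given {K} in G with D→· removed — back-door holds.
P(Y|do(D)) = Σ_{K} P(Y|D,K)·P(K).

P(Y|do(D)): backdoor, adjust for {K}.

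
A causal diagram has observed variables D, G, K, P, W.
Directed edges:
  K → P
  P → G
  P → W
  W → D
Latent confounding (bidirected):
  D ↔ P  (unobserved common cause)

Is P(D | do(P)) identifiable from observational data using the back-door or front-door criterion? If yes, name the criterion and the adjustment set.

desc(P)\{P}={D,G,W}; candidates ⊆ {K}.
P↔D: latent back-door arc(s) into P.
size 0: {}; under {} P still reaches {D,K} ∋ D.
size 1: {K}; under {K} P still reaches {D} ∋ D.
P↔D cannot be blocked by any observed set — no back-door set.
{W}: (i) intercepts every directed P→D path; (ii) no back-door P→{W}; (iii) {P} blocks every back-door {W}→D. Front-door holds.
P(D|do(P)) = Σ_{W} P(W|P) Σ_{P'} P(D|W,P')P(P').

P(D|do(P)): frontdoor, adjust for {W}.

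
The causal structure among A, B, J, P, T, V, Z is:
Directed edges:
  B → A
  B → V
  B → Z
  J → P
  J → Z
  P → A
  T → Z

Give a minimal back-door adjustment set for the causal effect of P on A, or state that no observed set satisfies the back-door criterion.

desc(P)\{P}={A}; candidates ⊆ {B,J,T,V,Z}.
∅: P⊥A given ∅ in G with P→· removed — back-door holds.

P→A: minimal back-door set ∅.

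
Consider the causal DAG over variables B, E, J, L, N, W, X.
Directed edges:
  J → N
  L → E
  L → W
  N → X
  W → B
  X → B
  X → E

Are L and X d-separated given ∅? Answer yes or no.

Bayes-Ball from L | ∅ reaches {B,E,W}.
X ∉ reach(L|∅) ⇒ L ⊥ X | ∅.

Yes — L ⊥ X | ∅.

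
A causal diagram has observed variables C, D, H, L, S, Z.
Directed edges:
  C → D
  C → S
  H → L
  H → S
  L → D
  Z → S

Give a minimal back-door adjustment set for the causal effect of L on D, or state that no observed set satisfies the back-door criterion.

desc(L)\{L}={D}; candidates ⊆ {C,H,S,Z}.
∅: L⊥D given ∅ in G with L→· removed — back-door holds.

L→D: minimal back-door set ∅.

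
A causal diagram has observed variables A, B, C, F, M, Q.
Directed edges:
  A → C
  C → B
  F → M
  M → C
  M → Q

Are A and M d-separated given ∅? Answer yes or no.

Yes — A ⊥ M | ∅.

Bayes-Ball from A | ∅ reaches {B,C}.
M ∉ reach(A|∅) ⇒ A ⊥ M | ∅.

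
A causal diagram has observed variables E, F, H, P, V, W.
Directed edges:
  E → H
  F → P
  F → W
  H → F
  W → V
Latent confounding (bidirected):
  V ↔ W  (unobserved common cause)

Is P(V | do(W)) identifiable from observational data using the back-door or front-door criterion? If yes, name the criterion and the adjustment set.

P(V|do(W)): not identifiable (no BD/FD set).

desc(W)\{W}={V}; candidates ⊆ {E,F,H,P}.
W↔V: latent back-door arc(s) into W.
size 0: {}; under {} W still reaches {E,F,H,P,V} ∋ V.
size 1: {E}, {F}, {H} …(+1); under {E} W still reaches {F,H,P,V} ∋ V.
size 2: {E,F}, {E,H}, {E,P} …(+3); under {E,F} W still reaches {V} ∋ V.
W↔V cannot be blocked by any observed set — no back-door set.
No mediator lies on a directed W→…→V path.
Neither criterion identifies P(V|do(W)) in this graph.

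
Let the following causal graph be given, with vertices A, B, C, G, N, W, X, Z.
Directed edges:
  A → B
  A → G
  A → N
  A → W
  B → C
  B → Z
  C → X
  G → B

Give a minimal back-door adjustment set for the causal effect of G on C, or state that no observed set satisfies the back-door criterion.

desc(G)\{G}={B,C,X,Z}; candidates ⊆ {A,N,W}.
size 0: {}; under {} G still reaches {A,B,C,N,W,X,Z} ∋ C.
{A}: G⊥C given {A} in G with G→· removed — back-door holds.

G→C: minimal back-door set {A}.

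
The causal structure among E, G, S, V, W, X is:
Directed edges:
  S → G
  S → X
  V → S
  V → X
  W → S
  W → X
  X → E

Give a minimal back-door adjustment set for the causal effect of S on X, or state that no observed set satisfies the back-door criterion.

S→X: minimal back-door set {V, W}.

desc(S)\{S}={E,G,X}; candidates ⊆ {V,W}.
size 0: {}; under {} S still reaches {E,V,W,X} ∋ X.
size 1: {V}, {W}; under {V} S still reaches {E,W,X} ∋ X.
{V,W}: S⊥X given {V,W} in G with S→· removed — back-door holds.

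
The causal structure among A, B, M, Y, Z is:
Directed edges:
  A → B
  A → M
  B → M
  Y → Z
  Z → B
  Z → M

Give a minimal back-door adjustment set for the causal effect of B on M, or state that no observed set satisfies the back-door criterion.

desc(B)\{B}={M}; candidates ⊆ {A,Y,Z}.
size 0: {}; under {} B still reaches {A,M,Y,Z} ∋ M.
size 1: {A}, {Y}, {Z}; under {A} B still reaches {M,Y,Z} ∋ M.
{A,Z}: B⊥M given {A,Z} in G with B→· removed — back-door holds.

B→M: minimal back-door set {A, Z}.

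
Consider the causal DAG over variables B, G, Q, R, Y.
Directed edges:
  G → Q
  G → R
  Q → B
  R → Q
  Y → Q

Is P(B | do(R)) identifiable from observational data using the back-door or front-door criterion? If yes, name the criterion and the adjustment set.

desc(R)\{R}={B,Q}; candidates ⊆ {G,Y}.
size 0: {}; under {} R still reaches {B,G,Q} ∋ B.
{G}: R⊥B given {G} in G with R→· removed — back-door holds.
P(B|do(R)) = Σ_{G} P(B|R,G)·P(G).

P(B|do(R)): backdoor, adjust for {G}.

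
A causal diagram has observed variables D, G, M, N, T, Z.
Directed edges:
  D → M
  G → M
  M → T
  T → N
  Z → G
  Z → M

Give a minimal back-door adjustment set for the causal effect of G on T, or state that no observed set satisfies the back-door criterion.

G→T: minimal back-door set {Z}.

desc(G)\{G}={M,N,T}; candidates ⊆ {D,Z}.
size 0: {}; under {} G still reaches {M,N,T,Z} ∋ T.
{Z}: G⊥T given {Z} in G with G→· removed — back-door holds.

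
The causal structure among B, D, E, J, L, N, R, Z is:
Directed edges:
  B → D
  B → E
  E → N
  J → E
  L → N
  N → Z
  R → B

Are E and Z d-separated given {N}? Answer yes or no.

Yes — E ⊥ Z | {N}.

Bayes-Ball from E | {N} reaches {B,D,J,L,R}.
Z ∉ reach(E|{N}) ⇒ E ⊥ Z | {N}.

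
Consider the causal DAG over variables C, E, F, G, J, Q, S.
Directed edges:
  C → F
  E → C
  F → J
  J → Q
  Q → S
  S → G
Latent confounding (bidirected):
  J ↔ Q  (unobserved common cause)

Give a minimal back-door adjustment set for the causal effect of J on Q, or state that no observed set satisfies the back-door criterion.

J→Q: no observed back-door set.

desc(J)\{J}={G,Q,S}; candidates ⊆ {C,E,F}.
J↔Q: latent back-door arc(s) into J.
size 0: {}; under {} J still reaches {C,E,F,G,Q,S} ∋ Q.
size 1: {C}, {E}, {F}; under {C} J still reaches {F,G,Q,S} ∋ Q.
size 2: {C,E}, {C,F}, {E,F}; under {C,E} J still reaches {F,G,Q,S} ∋ Q.
J↔Q cannot be blocked by any observed set — no back-door set.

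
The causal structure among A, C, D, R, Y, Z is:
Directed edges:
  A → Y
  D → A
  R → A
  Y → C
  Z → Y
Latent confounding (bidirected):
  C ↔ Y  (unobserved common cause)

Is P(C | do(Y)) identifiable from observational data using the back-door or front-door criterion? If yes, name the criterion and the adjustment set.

desc(Y)\{Y}={C}; candidates ⊆ {A,D,R,Z}.
Y↔C: latent back-door arc(s) into Y.
size 0: {}; under {} Y still reaches {A,C,D,R,Z} ∋ C.
size 1: {A}, {D}, {R} …(+1); under {A} Y still reaches {C,Z} ∋ C.
size 2: {A,D}, {A,R}, {A,Z} …(+3); under {A,D} Y still reaches {C,Z} ∋ C.
Y↔C cannot be blocked by any observed set — no back-door set.
No mediator lies on a directed Y→…→C path.
Neither criterion identifies P(C|do(Y)) in this graph.

P(C|do(Y)): not identifiable (no BD/FD set).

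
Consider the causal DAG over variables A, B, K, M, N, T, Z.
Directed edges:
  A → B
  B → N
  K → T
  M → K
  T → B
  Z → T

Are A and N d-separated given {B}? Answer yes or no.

Bayes-Ball from A | {B} reaches {K,M,T,Z}.
N ∉ reach(A|{B}) ⇒ A ⊥ N | {B}.

Yes — A ⊥ N | {B}.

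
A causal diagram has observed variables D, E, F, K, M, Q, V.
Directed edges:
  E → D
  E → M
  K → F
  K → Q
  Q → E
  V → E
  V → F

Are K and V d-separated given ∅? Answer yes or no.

Yes — K ⊥ V | ∅.

Bayes-Ball from K | ∅ reaches {D,E,F,M,Q}.
V ∉ reach(K|∅) ⇒ K ⊥ V | ∅.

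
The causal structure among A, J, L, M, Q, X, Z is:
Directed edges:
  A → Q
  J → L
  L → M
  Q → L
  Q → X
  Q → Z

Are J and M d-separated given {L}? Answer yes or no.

Yes — J ⊥ M | {L}.

Bayes-Ball from J | {L} reaches {A,Q,X,Z}.
M ∉ reach(J|{L}) ⇒ J ⊥ M | {L}.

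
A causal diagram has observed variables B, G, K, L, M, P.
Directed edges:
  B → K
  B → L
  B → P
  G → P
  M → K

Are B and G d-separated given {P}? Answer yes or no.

No — B and G are d-connected given {P}.

Bayes-Ball from B | {P} reaches {G,K,L}.
G ∈ reach(B|{P}) ⇒ B ⊥̸ G | {P}.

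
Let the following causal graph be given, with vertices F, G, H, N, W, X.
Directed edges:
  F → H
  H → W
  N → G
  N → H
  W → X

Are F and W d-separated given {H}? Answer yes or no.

Yes — F ⊥ W | {H}.

Bayes-Ball from F | {H} reaches {G,N}.
W ∉ reach(F|{H}) ⇒ F ⊥ W | {H}.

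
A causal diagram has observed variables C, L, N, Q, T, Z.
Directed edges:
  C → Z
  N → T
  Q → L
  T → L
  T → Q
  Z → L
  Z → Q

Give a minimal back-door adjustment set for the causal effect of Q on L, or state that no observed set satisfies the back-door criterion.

desc(Q)\{Q}={L}; candidates ⊆ {C,N,T,Z}.
size 0: {}; under {} Q still reaches {C,L,N,T,Z} ∋ L.
size 1: {C}, {N}, {T} …(+1); under {C} Q still reaches {L,N,T,Z} ∋ L.
{T,Z}: Q⊥L given {T,Z} in G with Q→· removed — back-door holds.

Q→L: minimal back-door set {T, Z}.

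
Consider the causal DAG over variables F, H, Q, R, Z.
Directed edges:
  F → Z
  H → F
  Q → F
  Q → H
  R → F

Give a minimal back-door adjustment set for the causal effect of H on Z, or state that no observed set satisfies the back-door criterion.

H→Z: minimal back-door set {Q}.

desc(H)\{H}={F,Z}; candidates ⊆ {Q,R}.
size 0: {}; under {} H still reaches {F,Q,Z} ∋ Z.
{Q}: H⊥Z given {Q} in G with H→· removed — back-door holds.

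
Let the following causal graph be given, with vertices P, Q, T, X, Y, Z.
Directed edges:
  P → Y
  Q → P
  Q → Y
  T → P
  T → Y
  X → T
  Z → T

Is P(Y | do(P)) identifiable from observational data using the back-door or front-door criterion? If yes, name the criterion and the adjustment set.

desc(P)\{P}={Y}; candidates ⊆ {Q,T,X,Z}.
size 0: {}; under {} P still reaches {Q,T,X,Y,Z} ∋ Y.
size 1: {Q}, {T}, {X} …(+1); under {Q} P still reaches {T,X,Y,Z} ∋ Y.
{Q,T}: P⊥Y given {Q,T} in G with P→· removed — back-door holds.
P(Y|do(P)) = Σ_{Q,T} P(Y|P,Q,T)·P(Q,T).

P(Y|do(P)): backdoor, adjust for {Q, T}.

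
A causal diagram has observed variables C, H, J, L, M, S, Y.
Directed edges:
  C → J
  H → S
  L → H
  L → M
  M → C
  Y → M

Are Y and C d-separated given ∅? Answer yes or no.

No — Y and C are d-connected given ∅.

Bayes-Ball from Y | ∅ reaches {C,J,M}.
C ∈ reach(Y|∅) ⇒ Y ⊥̸ C | ∅.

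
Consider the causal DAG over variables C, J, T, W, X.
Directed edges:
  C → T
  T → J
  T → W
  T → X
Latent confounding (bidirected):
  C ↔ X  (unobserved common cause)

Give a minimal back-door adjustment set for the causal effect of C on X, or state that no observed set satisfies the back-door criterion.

C→X: no observed back-door set.

desc(C)\{C}={J,T,W,X}; candidates ⊆ {—}.
C↔X: latent back-door arc(s) into C.
size 0: {}; under {} C still reaches {X} ∋ X.
C↔X cannot be blocked by any observed set — no back-door set.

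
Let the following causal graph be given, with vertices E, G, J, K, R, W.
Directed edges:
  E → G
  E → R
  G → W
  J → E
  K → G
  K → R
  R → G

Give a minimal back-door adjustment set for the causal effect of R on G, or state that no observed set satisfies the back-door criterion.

desc(R)\{R}={G,W}; candidates ⊆ {E,J,K}.
size 0: {}; under {} R still reaches {E,G,J,K,W} ∋ G.
size 1: {E}, {J}, {K}; under {E} R still reaches {G,K,W} ∋ G.
{E,K}: R⊥G given {E,K} in G with R→· removed — back-door holds.

R→G: minimal back-door set {E, K}.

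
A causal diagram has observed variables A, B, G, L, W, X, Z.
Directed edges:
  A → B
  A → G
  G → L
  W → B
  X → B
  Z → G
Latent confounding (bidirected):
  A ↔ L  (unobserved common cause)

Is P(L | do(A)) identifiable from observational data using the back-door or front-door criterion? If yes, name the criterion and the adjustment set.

desc(A)\{A}={B,G,L}; candidates ⊆ {W,X,Z}.
A↔L: latent back-door arc(s) into A.
size 0: {}; under {} A still reaches {L} ∋ L.
size 1: {W}, {X}, {Z}; under {W} A still reaches {L} ∋ L.
size 2: {W,X}, {W,Z}, {X,Z}; under {W,X} A still reaches {L} ∋ L.
A↔L cannot be blocked by any observed set — no back-door set.
{G}: (i) intercepts every directed A→L path; (ii) no back-door A→{G}; (iii) {A} blocks every back-door {G}→L. Front-door holds.
P(L|do(A)) = Σ_{G} P(G|A) Σ_{A'} P(L|G,A')P(A').

P(L|do(A)): frontdoor, adjust for {G}.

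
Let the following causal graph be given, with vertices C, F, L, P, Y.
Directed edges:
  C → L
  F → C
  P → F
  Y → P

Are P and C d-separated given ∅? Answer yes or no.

Bayes-Ball from P | ∅ reaches {C,F,L,Y}.
C ∈ reach(P|∅) ⇒ P ⊥̸ C | ∅.

No — P and C are d-connected given ∅.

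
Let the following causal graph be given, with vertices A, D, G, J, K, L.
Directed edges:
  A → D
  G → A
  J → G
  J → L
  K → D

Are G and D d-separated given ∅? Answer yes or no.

No — G and D are d-connected given ∅.

Bayes-Ball from G | ∅ reaches {A,D,J,L}.
D ∈ reach(G|∅) ⇒ G ⊥̸ D | ∅.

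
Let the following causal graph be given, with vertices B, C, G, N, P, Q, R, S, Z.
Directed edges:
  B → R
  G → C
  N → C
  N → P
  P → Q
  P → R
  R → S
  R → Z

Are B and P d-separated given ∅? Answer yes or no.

Yes — B ⊥ P | ∅.

Bayes-Ball from B | ∅ reaches {R,S,Z}.
P ∉ reach(B|∅) ⇒ B ⊥ P | ∅.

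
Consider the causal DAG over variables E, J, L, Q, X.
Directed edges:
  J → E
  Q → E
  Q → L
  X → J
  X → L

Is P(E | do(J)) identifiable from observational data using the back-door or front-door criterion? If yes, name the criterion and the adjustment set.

P(E|do(J)): backdoor, adjust for ∅.

desc(J)\{J}={E}; candidates ⊆ {L,Q,X}.
∅: J⊥E given ∅ in G with J→· removed — back-door holds.
P(E|do(J)) = P(E|J) — no adjustment needed.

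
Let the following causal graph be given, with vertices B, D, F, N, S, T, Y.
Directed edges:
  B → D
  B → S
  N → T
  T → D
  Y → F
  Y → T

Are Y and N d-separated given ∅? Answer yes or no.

Yes — Y ⊥ N | ∅.

Bayes-Ball from Y | ∅ reaches {D,F,T}.
N ∉ reach(Y|∅) ⇒ Y ⊥ N | ∅.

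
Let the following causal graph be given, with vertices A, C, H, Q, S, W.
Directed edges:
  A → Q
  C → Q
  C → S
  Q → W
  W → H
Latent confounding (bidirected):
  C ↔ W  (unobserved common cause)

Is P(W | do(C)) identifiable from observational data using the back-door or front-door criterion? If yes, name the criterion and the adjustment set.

P(W|do(C)): frontdoor, adjust for {Q}.

desc(C)\{C}={H,Q,S,W}; candidates ⊆ {A}.
C↔W: latent back-door arc(s) into C.
size 0: {}; under {} C still reaches {H,W} ∋ W.
size 1: {A}; under {A} C still reaches {H,W} ∋ W.
C↔W cannot be blocked by any observed set — no back-door set.
{Q}: (i) intercepts every directed C→W path; (ii) no back-door C→{Q}; (iii) {C} blocks every back-door {Q}→W. Front-door holds.
P(W|do(C)) = Σ_{Q} P(Q|C) Σ_{C'} P(W|Q,C')P(C').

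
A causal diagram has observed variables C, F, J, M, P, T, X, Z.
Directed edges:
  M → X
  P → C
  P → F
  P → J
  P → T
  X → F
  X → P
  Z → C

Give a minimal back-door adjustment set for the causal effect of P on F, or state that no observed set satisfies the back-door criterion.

desc(P)\{P}={C,F,J,T}; candidates ⊆ {M,X,Z}.
size 0: {}; under {} P still reaches {F,M,X} ∋ F.
{X}: P⊥F given {X} in G with P→· removed — back-door holds.

P→F: minimal back-door set {X}.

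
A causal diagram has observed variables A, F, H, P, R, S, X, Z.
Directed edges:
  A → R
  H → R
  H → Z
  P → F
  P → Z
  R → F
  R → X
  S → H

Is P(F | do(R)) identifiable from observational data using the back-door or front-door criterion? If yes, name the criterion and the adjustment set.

P(F|do(R)): backdoor, adjust for ∅.

desc(R)\{R}={F,X}; candidates ⊆ {A,H,P,S,Z}.
∅: R⊥F given ∅ in G with R→· removed — back-door holds.
P(F|do(R)) = P(F|R) — no adjustment needed.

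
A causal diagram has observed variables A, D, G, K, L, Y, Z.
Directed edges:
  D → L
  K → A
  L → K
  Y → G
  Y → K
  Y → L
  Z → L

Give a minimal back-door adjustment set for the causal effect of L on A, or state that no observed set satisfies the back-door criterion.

desc(L)\{L}={A,K}; candidates ⊆ {D,G,Y,Z}.
size 0: {}; under {} L still reaches {A,D,G,K,Y,Z} ∋ A.
{Y}: L⊥A given {Y} in G with L→· removed — back-door holds.

L→A: minimal back-door set {Y}.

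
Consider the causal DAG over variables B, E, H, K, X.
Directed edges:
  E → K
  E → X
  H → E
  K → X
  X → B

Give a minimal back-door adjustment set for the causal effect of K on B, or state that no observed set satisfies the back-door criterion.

K→B: minimal back-door set {E}.

desc(K)\{K}={B,X}; candidates ⊆ {E,H}.
size 0: {}; under {} K still reaches {B,E,H,X} ∋ B.
{E}: K⊥B given {E} in G with K→· removed — back-door holds.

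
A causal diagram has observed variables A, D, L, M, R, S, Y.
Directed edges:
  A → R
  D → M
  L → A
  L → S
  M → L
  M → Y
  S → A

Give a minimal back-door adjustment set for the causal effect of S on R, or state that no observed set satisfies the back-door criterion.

desc(S)\{S}={A,R}; candidates ⊆ {D,L,M,Y}.
size 0: {}; under {} S still reaches {A,D,L,M,R,Y} ∋ R.
{L}: S⊥R given {L} in G with S→· removed — back-door holds.

S→R: minimal back-door set {L}.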